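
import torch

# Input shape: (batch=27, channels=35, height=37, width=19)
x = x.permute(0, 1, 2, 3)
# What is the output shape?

Input shape: (27, 35, 37, 19)
Output shape: (27, 35, 37, 19)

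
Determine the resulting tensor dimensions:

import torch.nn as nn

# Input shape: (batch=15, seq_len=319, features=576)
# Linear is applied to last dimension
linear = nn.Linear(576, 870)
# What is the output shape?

Input shape: (15, 319, 576)
Output shape: (15, 319, 870)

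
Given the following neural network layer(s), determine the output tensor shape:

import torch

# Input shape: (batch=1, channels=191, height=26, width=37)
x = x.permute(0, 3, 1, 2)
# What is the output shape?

Input shape: (1, 191, 26, 37)
Output shape: (1, 37, 191, 26)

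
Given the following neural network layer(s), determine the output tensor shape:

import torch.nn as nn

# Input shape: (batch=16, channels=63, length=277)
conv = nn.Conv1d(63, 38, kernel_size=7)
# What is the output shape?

Input shape: (16, 63, 277)
Output shape: (16, 38, 271)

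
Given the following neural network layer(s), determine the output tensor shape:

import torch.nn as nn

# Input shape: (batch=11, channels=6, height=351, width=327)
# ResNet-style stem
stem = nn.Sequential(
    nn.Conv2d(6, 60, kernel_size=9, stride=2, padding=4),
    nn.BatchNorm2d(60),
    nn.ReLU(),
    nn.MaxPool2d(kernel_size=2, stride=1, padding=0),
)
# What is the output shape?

Input shape: (11, 6, 351, 327)
  -> after Conv2d 9x9 stride=2: (11, 60, 176, 164)
Output shape: (11, 60, 175, 163)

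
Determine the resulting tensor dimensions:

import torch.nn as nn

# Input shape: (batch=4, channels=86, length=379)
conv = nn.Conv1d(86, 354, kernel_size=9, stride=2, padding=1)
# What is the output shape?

Input shape: (4, 86, 379)
Output shape: (4, 354, 187)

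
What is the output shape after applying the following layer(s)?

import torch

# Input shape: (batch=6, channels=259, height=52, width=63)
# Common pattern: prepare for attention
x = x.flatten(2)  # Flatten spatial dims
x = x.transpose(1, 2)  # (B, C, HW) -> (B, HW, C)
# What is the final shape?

Input shape: (6, 259, 52, 63)
  -> after flatten(2): (6, 259, 3276)
Output shape: (6, 3276, 259)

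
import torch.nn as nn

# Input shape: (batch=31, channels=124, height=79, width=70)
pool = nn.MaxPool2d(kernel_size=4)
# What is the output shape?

Input shape: (31, 124, 79, 70)
Output shape: (31, 124, 19, 17)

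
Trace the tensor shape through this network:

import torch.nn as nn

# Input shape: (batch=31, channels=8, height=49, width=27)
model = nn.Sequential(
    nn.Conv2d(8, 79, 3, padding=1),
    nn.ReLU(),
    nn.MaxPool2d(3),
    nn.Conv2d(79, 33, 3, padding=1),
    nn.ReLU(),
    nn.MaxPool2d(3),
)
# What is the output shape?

Input shape: (31, 8, 49, 27)
  -> after first Conv2d: (31, 79, 49, 27)
  -> after first MaxPool2d: (31, 79, 16, 9)
  -> after second Conv2d: (31, 33, 16, 9)
Output shape: (31, 33, 5, 3)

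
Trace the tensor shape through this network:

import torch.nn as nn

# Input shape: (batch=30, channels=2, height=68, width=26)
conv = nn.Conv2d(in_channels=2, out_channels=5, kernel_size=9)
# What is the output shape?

Input shape: (30, 2, 68, 26)
Output shape: (30, 5, 60, 18)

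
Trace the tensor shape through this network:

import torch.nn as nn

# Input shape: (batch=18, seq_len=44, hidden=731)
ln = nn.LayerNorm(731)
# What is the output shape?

Input shape: (18, 44, 731)
Output shape: (18, 44, 731)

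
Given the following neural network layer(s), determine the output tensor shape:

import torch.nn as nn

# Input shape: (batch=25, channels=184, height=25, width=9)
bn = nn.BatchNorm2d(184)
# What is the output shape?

Input shape: (25, 184, 25, 9)
Output shape: (25, 184, 25, 9)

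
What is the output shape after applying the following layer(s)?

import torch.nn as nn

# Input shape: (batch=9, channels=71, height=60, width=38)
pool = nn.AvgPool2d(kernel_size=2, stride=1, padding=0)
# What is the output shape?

Input shape: (9, 71, 60, 38)
Output shape: (9, 71, 59, 37)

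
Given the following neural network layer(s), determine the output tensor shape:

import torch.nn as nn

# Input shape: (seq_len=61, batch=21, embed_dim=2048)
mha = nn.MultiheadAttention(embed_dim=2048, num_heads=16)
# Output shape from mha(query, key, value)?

Input shape: (61, 21, 2048)
Output shape: (61, 21, 2048)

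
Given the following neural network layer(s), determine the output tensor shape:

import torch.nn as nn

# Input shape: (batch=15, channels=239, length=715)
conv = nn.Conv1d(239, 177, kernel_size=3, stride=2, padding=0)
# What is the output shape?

Input shape: (15, 239, 715)
Output shape: (15, 177, 357)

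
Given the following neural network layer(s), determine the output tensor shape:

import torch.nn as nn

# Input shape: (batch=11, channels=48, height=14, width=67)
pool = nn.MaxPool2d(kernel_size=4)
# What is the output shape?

Input shape: (11, 48, 14, 67)
Output shape: (11, 48, 3, 16)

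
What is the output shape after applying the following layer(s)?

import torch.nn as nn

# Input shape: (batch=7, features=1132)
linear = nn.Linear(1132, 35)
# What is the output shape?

Input shape: (7, 1132)
Output shape: (7, 35)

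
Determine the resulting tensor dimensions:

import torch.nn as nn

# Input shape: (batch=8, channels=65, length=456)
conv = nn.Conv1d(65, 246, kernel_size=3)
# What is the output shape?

Input shape: (8, 65, 456)
Output shape: (8, 246, 454)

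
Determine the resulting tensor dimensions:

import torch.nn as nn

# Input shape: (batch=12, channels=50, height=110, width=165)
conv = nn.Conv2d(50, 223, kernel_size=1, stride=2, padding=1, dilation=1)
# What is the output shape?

Input shape: (12, 50, 110, 165)
Output shape: (12, 223, 56, 84)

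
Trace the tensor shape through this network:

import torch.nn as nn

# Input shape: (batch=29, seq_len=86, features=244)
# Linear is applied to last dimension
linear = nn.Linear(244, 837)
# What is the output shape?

Input shape: (29, 86, 244)
Output shape: (29, 86, 837)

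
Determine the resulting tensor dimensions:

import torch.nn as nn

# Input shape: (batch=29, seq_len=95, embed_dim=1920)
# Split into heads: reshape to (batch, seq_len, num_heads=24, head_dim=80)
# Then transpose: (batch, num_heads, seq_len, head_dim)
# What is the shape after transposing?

Input shape: (29, 95, 1920)
  -> after reshape: (29, 95, 24, 80)
Output shape: (29, 24, 95, 80)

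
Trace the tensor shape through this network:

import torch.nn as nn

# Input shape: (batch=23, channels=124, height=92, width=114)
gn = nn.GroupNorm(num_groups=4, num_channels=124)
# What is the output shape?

Input shape: (23, 124, 92, 114)
Output shape: (23, 124, 92, 114)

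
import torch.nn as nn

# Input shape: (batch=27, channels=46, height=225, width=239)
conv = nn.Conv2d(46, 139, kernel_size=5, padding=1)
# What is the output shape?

Input shape: (27, 46, 225, 239)
Output shape: (27, 139, 223, 237)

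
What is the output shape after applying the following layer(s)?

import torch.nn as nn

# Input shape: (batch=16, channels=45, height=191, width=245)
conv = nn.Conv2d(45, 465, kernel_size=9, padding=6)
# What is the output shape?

Input shape: (16, 45, 191, 245)
Output shape: (16, 465, 195, 249)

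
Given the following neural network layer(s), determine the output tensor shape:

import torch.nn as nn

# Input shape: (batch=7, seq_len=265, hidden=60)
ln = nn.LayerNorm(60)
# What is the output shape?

Input shape: (7, 265, 60)
Output shape: (7, 265, 60)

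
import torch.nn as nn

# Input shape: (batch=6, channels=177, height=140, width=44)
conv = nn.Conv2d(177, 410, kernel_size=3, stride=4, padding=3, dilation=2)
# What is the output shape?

Input shape: (6, 177, 140, 44)
Output shape: (6, 410, 36, 12)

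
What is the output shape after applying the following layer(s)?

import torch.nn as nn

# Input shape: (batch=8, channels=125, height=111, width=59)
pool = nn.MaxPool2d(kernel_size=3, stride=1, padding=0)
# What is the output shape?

Input shape: (8, 125, 111, 59)
Output shape: (8, 125, 109, 57)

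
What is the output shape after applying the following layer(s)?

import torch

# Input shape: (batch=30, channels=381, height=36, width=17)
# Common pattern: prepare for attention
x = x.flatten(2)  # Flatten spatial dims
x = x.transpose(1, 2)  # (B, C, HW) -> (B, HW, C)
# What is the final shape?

Input shape: (30, 381, 36, 17)
  -> after flatten(2): (30, 381, 612)
Output shape: (30, 612, 381)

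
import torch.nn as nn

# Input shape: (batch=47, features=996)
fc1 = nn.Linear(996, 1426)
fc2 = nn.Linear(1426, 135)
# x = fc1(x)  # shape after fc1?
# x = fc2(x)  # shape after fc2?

Input shape: (47, 996)
  -> after fc1: (47, 1426)
Output shape: (47, 135)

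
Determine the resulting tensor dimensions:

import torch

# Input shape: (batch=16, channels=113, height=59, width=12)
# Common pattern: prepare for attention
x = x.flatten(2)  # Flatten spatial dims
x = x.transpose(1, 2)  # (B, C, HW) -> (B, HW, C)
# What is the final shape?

Input shape: (16, 113, 59, 12)
  -> after flatten(2): (16, 113, 708)
Output shape: (16, 708, 113)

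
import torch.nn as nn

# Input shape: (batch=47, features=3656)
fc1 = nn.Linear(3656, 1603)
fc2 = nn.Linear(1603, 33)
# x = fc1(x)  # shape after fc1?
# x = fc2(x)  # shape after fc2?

Input shape: (47, 3656)
  -> after fc1: (47, 1603)
Output shape: (47, 33)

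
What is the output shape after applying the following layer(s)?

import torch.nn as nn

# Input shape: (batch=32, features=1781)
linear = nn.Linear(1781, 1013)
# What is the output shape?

Input shape: (32, 1781)
Output shape: (32, 1013)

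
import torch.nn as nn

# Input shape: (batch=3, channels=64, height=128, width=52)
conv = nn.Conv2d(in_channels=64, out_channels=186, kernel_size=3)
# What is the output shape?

Input shape: (3, 64, 128, 52)
Output shape: (3, 186, 126, 50)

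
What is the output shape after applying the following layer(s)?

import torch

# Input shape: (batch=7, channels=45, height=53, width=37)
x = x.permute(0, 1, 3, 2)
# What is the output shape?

Input shape: (7, 45, 53, 37)
Output shape: (7, 45, 37, 53)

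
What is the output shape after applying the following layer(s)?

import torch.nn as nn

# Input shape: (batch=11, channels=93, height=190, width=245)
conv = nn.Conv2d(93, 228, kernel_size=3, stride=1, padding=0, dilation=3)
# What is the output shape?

Input shape: (11, 93, 190, 245)
Output shape: (11, 228, 184, 239)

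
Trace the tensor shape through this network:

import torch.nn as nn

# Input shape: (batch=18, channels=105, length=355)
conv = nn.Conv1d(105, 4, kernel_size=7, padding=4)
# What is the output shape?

Input shape: (18, 105, 355)
Output shape: (18, 4, 357)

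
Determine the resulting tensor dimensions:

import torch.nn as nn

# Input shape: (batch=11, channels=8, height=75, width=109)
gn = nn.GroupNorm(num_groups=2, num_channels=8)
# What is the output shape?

Input shape: (11, 8, 75, 109)
Output shape: (11, 8, 75, 109)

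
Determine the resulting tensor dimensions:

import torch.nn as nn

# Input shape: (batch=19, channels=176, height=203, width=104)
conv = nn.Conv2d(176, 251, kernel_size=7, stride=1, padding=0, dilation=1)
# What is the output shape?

Input shape: (19, 176, 203, 104)
Output shape: (19, 251, 197, 98)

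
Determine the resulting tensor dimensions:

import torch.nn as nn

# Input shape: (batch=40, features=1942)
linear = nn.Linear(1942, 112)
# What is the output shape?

Input shape: (40, 1942)
Output shape: (40, 112)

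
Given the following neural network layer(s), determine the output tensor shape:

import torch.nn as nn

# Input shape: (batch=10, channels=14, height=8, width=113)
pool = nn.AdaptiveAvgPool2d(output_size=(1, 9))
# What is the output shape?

Input shape: (10, 14, 8, 113)
Output shape: (10, 14, 1, 9)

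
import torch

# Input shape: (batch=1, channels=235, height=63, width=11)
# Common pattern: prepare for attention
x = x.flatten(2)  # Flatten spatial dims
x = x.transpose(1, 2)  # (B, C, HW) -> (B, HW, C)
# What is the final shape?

Input shape: (1, 235, 63, 11)
  -> after flatten(2): (1, 235, 693)
Output shape: (1, 693, 235)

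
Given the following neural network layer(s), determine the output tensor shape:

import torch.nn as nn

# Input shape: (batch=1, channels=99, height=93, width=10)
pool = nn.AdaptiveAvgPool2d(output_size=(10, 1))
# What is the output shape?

Input shape: (1, 99, 93, 10)
Output shape: (1, 99, 10, 1)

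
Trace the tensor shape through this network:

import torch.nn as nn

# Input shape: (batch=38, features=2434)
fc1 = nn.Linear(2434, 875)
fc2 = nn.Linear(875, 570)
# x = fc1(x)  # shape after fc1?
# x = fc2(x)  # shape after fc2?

Input shape: (38, 2434)
  -> after fc1: (38, 875)
Output shape: (38, 570)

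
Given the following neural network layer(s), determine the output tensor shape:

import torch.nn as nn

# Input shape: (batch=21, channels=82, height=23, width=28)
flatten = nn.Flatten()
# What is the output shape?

Input shape: (21, 82, 23, 28)
Output shape: (21, 52808)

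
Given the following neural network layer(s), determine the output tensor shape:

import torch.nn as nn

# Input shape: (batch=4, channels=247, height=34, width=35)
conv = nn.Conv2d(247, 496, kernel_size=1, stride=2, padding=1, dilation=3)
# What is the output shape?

Input shape: (4, 247, 34, 35)
Output shape: (4, 496, 18, 19)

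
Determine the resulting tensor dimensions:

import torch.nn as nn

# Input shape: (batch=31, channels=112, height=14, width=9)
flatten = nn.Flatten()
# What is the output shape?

Input shape: (31, 112, 14, 9)
Output shape: (31, 14112)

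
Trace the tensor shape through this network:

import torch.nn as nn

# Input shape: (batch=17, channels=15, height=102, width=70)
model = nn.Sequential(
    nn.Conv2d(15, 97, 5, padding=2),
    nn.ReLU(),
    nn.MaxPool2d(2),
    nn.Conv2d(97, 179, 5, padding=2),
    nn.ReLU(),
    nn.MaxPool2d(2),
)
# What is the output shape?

Input shape: (17, 15, 102, 70)
  -> after first Conv2d: (17, 97, 102, 70)
  -> after first MaxPool2d: (17, 97, 51, 35)
  -> after second Conv2d: (17, 179, 51, 35)
Output shape: (17, 179, 25, 17)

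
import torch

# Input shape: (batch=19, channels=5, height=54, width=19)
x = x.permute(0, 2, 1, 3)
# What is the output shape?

Input shape: (19, 5, 54, 19)
Output shape: (19, 54, 5, 19)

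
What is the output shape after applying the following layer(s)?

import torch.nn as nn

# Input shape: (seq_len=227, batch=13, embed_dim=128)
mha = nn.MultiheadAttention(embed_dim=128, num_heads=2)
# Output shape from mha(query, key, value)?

Input shape: (227, 13, 128)
Output shape: (227, 13, 128)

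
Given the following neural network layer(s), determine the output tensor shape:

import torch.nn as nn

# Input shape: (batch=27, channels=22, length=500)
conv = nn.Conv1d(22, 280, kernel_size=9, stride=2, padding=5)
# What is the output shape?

Input shape: (27, 22, 500)
Output shape: (27, 280, 251)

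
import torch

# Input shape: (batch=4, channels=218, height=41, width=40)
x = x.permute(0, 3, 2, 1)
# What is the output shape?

Input shape: (4, 218, 41, 40)
Output shape: (4, 40, 41, 218)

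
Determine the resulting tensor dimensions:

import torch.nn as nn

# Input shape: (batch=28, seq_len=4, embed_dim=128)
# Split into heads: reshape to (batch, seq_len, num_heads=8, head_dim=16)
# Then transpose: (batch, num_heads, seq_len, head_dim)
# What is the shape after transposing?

Input shape: (28, 4, 128)
  -> after reshape: (28, 4, 8, 16)
Output shape: (28, 8, 4, 16)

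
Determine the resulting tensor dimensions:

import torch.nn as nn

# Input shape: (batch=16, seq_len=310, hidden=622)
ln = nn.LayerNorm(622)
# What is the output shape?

Input shape: (16, 310, 622)
Output shape: (16, 310, 622)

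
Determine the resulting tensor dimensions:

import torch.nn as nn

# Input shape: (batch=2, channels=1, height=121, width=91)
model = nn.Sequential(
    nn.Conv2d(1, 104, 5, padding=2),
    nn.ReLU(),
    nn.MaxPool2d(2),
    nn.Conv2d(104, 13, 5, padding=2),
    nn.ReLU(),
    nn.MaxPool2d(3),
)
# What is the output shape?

Input shape: (2, 1, 121, 91)
  -> after first Conv2d: (2, 104, 121, 91)
  -> after first MaxPool2d: (2, 104, 60, 45)
  -> after second Conv2d: (2, 13, 60, 45)
Output shape: (2, 13, 20, 15)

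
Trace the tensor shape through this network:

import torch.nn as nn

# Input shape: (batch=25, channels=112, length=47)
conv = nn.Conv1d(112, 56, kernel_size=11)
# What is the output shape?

Input shape: (25, 112, 47)
Output shape: (25, 56, 37)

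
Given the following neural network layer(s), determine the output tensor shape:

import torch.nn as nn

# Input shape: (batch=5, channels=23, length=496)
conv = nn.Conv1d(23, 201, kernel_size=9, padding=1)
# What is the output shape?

Input shape: (5, 23, 496)
Output shape: (5, 201, 490)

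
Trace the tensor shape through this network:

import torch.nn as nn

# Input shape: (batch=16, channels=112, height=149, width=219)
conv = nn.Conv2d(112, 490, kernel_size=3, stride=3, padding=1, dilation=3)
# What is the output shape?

Input shape: (16, 112, 149, 219)
Output shape: (16, 490, 49, 72)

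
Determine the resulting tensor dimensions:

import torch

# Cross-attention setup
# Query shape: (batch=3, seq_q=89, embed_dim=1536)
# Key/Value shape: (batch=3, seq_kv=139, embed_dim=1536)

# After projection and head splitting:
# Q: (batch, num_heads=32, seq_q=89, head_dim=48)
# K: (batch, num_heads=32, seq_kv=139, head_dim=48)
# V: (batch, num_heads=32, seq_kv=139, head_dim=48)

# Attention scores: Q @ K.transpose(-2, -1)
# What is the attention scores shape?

Input shape: (3, 89, 1536)
Output shape: (3, 32, 89, 139)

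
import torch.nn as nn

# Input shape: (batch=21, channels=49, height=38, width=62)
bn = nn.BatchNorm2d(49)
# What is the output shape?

Input shape: (21, 49, 38, 62)
Output shape: (21, 49, 38, 62)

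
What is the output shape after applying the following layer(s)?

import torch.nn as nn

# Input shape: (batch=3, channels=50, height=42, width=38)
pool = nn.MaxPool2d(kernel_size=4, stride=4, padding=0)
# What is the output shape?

Input shape: (3, 50, 42, 38)
Output shape: (3, 50, 10, 9)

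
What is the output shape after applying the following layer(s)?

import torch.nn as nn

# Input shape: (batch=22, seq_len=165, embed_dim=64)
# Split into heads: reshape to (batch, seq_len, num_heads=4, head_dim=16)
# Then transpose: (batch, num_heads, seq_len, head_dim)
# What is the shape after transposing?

Input shape: (22, 165, 64)
  -> after reshape: (22, 165, 4, 16)
Output shape: (22, 4, 165, 16)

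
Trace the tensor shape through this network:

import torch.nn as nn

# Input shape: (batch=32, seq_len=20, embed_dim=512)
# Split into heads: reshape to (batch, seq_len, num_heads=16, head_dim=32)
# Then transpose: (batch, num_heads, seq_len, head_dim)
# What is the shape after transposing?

Input shape: (32, 20, 512)
  -> after reshape: (32, 20, 16, 32)
Output shape: (32, 16, 20, 32)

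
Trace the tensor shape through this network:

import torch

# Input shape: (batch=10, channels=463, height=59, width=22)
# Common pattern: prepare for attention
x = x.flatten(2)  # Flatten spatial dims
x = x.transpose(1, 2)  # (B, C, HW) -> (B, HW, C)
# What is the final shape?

Input shape: (10, 463, 59, 22)
  -> after flatten(2): (10, 463, 1298)
Output shape: (10, 1298, 463)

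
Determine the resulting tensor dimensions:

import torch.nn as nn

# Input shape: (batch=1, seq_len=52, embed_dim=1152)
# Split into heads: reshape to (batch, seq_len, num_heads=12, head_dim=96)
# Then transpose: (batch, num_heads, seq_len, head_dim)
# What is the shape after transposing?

Input shape: (1, 52, 1152)
  -> after reshape: (1, 52, 12, 96)
Output shape: (1, 12, 52, 96)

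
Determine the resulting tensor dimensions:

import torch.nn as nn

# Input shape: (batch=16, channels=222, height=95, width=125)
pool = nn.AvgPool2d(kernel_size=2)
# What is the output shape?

Input shape: (16, 222, 95, 125)
Output shape: (16, 222, 47, 62)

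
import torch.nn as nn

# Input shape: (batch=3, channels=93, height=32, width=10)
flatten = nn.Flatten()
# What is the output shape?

Input shape: (3, 93, 32, 10)
Output shape: (3, 29760)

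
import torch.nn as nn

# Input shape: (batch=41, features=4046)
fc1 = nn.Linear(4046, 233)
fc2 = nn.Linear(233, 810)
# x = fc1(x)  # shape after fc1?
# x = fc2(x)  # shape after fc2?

Input shape: (41, 4046)
  -> after fc1: (41, 233)
Output shape: (41, 810)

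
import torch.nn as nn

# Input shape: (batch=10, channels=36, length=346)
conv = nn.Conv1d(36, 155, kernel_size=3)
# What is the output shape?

Input shape: (10, 36, 346)
Output shape: (10, 155, 344)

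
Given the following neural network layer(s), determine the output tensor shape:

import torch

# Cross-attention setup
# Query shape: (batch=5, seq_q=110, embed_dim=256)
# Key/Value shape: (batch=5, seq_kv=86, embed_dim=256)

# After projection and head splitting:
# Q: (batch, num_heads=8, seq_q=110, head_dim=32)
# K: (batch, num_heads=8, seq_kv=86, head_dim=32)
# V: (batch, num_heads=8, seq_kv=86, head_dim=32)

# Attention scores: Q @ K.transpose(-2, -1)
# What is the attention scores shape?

Input shape: (5, 110, 256)
Output shape: (5, 8, 110, 86)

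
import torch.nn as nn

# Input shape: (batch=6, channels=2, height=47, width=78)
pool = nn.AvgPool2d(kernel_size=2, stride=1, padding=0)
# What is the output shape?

Input shape: (6, 2, 47, 78)
Output shape: (6, 2, 46, 77)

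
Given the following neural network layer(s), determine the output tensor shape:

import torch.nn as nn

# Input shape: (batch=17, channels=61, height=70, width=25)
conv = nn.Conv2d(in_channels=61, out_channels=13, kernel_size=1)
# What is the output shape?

Input shape: (17, 61, 70, 25)
Output shape: (17, 13, 70, 25)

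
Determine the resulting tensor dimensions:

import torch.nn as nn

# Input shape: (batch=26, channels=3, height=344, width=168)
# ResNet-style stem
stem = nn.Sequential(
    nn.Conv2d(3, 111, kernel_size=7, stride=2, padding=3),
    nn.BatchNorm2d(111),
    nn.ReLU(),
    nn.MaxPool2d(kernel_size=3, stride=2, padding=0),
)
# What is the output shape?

Input shape: (26, 3, 344, 168)
  -> after Conv2d 7x7 stride=2: (26, 111, 172, 84)
Output shape: (26, 111, 85, 41)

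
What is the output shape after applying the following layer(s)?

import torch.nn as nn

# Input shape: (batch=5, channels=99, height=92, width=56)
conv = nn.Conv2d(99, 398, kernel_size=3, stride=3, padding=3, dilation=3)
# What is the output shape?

Input shape: (5, 99, 92, 56)
Output shape: (5, 398, 31, 19)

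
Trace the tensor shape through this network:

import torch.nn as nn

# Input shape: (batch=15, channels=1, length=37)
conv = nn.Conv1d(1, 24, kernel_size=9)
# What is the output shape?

Input shape: (15, 1, 37)
Output shape: (15, 24, 29)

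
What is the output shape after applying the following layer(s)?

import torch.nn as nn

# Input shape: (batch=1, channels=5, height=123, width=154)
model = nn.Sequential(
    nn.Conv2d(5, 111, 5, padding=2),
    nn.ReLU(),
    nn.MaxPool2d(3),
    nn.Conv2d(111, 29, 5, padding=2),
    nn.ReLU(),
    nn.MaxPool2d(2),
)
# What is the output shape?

Input shape: (1, 5, 123, 154)
  -> after first Conv2d: (1, 111, 123, 154)
  -> after first MaxPool2d: (1, 111, 41, 51)
  -> after second Conv2d: (1, 29, 41, 51)
Output shape: (1, 29, 20, 25)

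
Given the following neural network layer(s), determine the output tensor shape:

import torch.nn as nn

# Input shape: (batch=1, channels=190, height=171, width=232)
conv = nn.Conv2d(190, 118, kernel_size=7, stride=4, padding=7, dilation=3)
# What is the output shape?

Input shape: (1, 190, 171, 232)
Output shape: (1, 118, 42, 57)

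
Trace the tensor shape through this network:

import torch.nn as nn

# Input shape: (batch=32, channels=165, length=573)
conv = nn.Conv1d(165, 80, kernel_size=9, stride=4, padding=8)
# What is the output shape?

Input shape: (32, 165, 573)
Output shape: (32, 80, 146)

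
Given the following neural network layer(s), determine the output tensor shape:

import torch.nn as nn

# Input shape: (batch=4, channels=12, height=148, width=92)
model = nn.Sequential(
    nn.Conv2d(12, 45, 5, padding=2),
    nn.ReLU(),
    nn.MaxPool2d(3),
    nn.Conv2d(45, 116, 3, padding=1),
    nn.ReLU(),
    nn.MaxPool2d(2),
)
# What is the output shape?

Input shape: (4, 12, 148, 92)
  -> after first Conv2d: (4, 45, 148, 92)
  -> after first MaxPool2d: (4, 45, 49, 30)
  -> after second Conv2d: (4, 116, 49, 30)
Output shape: (4, 116, 24, 15)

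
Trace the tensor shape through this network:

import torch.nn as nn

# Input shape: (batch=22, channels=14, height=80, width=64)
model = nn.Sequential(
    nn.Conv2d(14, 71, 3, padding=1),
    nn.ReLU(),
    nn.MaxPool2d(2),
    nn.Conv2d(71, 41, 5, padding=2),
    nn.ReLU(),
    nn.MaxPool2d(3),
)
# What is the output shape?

Input shape: (22, 14, 80, 64)
  -> after first Conv2d: (22, 71, 80, 64)
  -> after first MaxPool2d: (22, 71, 40, 32)
  -> after second Conv2d: (22, 41, 40, 32)
Output shape: (22, 41, 13, 10)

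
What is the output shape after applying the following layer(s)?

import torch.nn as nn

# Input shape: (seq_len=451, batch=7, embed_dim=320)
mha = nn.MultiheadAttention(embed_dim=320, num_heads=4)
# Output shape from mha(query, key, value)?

Input shape: (451, 7, 320)
Output shape: (451, 7, 320)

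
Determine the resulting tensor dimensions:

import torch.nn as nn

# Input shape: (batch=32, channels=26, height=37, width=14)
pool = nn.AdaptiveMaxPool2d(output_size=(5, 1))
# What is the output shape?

Input shape: (32, 26, 37, 14)
Output shape: (32, 26, 5, 1)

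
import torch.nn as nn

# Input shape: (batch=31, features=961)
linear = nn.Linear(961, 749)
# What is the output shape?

Input shape: (31, 961)
Output shape: (31, 749)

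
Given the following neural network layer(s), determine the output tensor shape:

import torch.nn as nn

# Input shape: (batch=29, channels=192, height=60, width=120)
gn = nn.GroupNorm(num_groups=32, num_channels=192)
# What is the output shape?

Input shape: (29, 192, 60, 120)
Output shape: (29, 192, 60, 120)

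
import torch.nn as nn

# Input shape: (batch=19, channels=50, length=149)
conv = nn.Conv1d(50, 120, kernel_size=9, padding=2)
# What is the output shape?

Input shape: (19, 50, 149)
Output shape: (19, 120, 145)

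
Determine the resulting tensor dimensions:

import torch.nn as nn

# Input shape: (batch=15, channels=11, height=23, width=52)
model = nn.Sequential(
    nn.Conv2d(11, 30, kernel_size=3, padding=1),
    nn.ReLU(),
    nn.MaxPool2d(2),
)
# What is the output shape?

Input shape: (15, 11, 23, 52)
  -> after Conv2d: (15, 30, 23, 52)
  -> after ReLU: (15, 30, 23, 52)
Output shape: (15, 30, 11, 26)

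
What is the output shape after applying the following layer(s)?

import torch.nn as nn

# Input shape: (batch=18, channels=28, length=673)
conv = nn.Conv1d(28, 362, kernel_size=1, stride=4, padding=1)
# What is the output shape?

Input shape: (18, 28, 673)
Output shape: (18, 362, 169)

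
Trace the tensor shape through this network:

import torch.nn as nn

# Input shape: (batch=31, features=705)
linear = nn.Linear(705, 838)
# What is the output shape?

Input shape: (31, 705)
Output shape: (31, 838)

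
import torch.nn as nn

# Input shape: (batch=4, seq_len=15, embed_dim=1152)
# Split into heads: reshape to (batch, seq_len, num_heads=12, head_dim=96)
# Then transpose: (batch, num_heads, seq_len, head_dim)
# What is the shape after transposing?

Input shape: (4, 15, 1152)
  -> after reshape: (4, 15, 12, 96)
Output shape: (4, 12, 15, 96)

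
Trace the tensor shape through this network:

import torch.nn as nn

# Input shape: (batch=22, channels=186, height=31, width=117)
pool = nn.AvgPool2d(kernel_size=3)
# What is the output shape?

Input shape: (22, 186, 31, 117)
Output shape: (22, 186, 10, 39)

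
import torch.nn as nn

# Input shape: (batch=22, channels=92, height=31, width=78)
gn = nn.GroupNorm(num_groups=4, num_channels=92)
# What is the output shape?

Input shape: (22, 92, 31, 78)
Output shape: (22, 92, 31, 78)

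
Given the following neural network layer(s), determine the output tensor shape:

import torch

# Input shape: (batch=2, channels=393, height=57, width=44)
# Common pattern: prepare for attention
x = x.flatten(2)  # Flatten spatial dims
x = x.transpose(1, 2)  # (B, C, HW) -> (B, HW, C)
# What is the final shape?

Input shape: (2, 393, 57, 44)
  -> after flatten(2): (2, 393, 2508)
Output shape: (2, 2508, 393)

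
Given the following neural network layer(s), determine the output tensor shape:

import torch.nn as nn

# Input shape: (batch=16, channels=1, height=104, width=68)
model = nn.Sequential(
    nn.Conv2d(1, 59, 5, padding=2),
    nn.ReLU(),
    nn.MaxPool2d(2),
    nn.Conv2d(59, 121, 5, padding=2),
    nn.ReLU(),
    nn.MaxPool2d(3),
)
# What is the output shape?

Input shape: (16, 1, 104, 68)
  -> after first Conv2d: (16, 59, 104, 68)
  -> after first MaxPool2d: (16, 59, 52, 34)
  -> after second Conv2d: (16, 121, 52, 34)
Output shape: (16, 121, 17, 11)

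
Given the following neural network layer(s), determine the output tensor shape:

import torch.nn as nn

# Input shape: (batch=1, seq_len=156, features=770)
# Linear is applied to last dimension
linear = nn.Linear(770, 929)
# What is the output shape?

Input shape: (1, 156, 770)
Output shape: (1, 156, 929)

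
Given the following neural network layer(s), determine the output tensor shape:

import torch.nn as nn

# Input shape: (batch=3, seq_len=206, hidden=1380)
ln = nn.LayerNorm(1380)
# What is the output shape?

Input shape: (3, 206, 1380)
Output shape: (3, 206, 1380)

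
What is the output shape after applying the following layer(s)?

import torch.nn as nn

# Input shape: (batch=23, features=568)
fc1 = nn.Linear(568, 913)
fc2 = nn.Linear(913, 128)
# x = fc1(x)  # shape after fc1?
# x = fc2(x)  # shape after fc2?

Input shape: (23, 568)
  -> after fc1: (23, 913)
Output shape: (23, 128)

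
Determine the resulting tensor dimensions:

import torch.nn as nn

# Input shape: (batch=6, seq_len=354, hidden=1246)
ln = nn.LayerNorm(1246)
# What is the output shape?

Input shape: (6, 354, 1246)
Output shape: (6, 354, 1246)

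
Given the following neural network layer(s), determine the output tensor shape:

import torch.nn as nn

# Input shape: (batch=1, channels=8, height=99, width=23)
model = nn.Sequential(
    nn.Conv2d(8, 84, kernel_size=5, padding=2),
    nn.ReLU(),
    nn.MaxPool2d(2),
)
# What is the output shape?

Input shape: (1, 8, 99, 23)
  -> after Conv2d: (1, 84, 99, 23)
  -> after ReLU: (1, 84, 99, 23)
Output shape: (1, 84, 49, 11)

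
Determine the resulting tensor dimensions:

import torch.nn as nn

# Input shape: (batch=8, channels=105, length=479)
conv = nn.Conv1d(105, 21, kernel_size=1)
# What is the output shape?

Input shape: (8, 105, 479)
Output shape: (8, 21, 479)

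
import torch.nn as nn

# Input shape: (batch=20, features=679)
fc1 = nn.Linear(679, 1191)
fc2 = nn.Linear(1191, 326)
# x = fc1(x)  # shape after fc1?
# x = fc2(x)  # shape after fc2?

Input shape: (20, 679)
  -> after fc1: (20, 1191)
Output shape: (20, 326)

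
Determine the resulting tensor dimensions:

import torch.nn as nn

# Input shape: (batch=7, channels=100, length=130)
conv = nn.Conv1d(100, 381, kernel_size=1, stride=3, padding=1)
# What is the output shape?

Input shape: (7, 100, 130)
Output shape: (7, 381, 44)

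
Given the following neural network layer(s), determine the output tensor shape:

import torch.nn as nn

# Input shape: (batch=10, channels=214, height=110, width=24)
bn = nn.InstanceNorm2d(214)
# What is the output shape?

Input shape: (10, 214, 110, 24)
Output shape: (10, 214, 110, 24)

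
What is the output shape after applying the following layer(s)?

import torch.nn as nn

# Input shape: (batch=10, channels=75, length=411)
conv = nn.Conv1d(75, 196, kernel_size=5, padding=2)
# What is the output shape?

Input shape: (10, 75, 411)
Output shape: (10, 196, 411)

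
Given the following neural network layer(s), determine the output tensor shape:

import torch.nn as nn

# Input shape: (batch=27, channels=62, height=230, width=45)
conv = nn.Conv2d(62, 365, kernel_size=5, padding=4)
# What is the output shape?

Input shape: (27, 62, 230, 45)
Output shape: (27, 365, 234, 49)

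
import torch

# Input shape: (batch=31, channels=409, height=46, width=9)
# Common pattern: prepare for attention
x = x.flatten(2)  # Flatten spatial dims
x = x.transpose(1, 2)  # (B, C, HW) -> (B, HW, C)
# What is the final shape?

Input shape: (31, 409, 46, 9)
  -> after flatten(2): (31, 409, 414)
Output shape: (31, 414, 409)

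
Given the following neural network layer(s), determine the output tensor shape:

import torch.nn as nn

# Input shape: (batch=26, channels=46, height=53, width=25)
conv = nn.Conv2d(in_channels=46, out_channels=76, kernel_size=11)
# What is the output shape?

Input shape: (26, 46, 53, 25)
Output shape: (26, 76, 43, 15)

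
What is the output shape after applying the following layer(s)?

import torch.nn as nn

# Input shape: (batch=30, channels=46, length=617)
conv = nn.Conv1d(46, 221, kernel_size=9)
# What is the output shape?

Input shape: (30, 46, 617)
Output shape: (30, 221, 609)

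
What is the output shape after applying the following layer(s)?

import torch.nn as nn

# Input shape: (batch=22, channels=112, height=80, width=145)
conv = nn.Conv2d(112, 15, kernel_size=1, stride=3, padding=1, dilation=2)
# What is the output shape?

Input shape: (22, 112, 80, 145)
Output shape: (22, 15, 28, 49)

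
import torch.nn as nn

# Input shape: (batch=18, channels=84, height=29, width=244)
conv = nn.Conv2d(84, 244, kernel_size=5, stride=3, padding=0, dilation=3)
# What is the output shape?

Input shape: (18, 84, 29, 244)
Output shape: (18, 244, 6, 78)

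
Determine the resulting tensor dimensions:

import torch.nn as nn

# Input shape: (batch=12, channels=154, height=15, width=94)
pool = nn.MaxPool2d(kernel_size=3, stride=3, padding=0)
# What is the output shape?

Input shape: (12, 154, 15, 94)
Output shape: (12, 154, 5, 31)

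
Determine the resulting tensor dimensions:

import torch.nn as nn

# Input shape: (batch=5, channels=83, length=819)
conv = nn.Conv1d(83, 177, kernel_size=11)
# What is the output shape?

Input shape: (5, 83, 819)
Output shape: (5, 177, 809)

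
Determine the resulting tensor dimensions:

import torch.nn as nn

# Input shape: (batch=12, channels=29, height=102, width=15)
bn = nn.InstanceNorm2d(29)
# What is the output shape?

Input shape: (12, 29, 102, 15)
Output shape: (12, 29, 102, 15)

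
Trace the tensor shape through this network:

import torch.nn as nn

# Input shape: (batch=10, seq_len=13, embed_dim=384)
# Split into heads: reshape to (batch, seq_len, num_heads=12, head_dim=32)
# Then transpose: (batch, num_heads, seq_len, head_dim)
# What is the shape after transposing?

Input shape: (10, 13, 384)
  -> after reshape: (10, 13, 12, 32)
Output shape: (10, 12, 13, 32)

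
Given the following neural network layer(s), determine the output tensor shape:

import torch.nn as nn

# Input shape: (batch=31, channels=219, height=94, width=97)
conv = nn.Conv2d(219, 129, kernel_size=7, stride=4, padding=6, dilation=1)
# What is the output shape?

Input shape: (31, 219, 94, 97)
Output shape: (31, 129, 25, 26)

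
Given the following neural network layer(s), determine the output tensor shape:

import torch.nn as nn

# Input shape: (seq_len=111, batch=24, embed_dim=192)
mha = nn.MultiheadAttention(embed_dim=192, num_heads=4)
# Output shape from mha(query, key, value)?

Input shape: (111, 24, 192)
Output shape: (111, 24, 192)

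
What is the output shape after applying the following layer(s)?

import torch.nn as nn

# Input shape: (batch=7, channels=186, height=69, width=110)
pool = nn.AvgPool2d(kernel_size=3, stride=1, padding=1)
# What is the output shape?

Input shape: (7, 186, 69, 110)
Output shape: (7, 186, 69, 110)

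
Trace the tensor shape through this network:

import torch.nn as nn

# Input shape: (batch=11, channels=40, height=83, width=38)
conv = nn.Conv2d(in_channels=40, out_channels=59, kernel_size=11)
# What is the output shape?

Input shape: (11, 40, 83, 38)
Output shape: (11, 59, 73, 28)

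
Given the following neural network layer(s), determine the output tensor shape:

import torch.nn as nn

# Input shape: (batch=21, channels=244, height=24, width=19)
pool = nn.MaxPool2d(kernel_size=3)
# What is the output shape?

Input shape: (21, 244, 24, 19)
Output shape: (21, 244, 8, 6)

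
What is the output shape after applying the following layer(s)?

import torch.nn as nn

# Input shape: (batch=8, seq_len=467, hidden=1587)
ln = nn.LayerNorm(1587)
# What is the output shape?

Input shape: (8, 467, 1587)
Output shape: (8, 467, 1587)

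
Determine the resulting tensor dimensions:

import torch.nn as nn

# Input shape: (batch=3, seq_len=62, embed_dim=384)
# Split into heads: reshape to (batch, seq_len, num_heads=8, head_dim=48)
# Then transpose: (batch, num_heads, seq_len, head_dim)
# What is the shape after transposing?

Input shape: (3, 62, 384)
  -> after reshape: (3, 62, 8, 48)
Output shape: (3, 8, 62, 48)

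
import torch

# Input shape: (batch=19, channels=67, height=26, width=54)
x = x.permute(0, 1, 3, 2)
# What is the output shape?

Input shape: (19, 67, 26, 54)
Output shape: (19, 67, 54, 26)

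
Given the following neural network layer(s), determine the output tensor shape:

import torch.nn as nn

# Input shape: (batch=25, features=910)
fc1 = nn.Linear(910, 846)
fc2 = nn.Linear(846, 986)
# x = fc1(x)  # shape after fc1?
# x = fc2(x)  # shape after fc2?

Input shape: (25, 910)
  -> after fc1: (25, 846)
Output shape: (25, 986)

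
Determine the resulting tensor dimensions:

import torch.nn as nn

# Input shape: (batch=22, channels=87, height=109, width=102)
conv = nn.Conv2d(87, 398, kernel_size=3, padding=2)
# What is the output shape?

Input shape: (22, 87, 109, 102)
Output shape: (22, 398, 111, 104)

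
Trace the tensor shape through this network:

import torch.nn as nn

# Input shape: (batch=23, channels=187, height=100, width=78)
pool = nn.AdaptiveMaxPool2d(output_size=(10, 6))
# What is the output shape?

Input shape: (23, 187, 100, 78)
Output shape: (23, 187, 10, 6)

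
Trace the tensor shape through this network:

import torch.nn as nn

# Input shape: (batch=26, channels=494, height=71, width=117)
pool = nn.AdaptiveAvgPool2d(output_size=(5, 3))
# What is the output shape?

Input shape: (26, 494, 71, 117)
Output shape: (26, 494, 5, 3)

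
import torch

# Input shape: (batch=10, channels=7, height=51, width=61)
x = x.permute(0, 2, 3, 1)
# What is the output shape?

Input shape: (10, 7, 51, 61)
Output shape: (10, 51, 61, 7)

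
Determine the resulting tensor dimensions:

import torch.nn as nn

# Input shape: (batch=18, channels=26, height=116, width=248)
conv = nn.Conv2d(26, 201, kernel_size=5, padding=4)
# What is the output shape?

Input shape: (18, 26, 116, 248)
Output shape: (18, 201, 120, 252)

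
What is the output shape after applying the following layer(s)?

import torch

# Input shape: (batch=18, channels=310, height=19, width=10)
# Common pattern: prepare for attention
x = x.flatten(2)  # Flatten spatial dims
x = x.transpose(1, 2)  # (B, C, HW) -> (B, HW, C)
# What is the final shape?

Input shape: (18, 310, 19, 10)
  -> after flatten(2): (18, 310, 190)
Output shape: (18, 190, 310)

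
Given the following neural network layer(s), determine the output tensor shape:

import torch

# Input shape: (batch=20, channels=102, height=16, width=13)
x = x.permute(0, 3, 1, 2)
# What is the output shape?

Input shape: (20, 102, 16, 13)
Output shape: (20, 13, 102, 16)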